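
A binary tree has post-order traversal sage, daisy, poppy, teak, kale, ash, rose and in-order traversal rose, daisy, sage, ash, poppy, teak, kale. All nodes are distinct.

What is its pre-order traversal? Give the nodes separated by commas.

rose, ash, daisy, sage, kale, teak, poppy

The last element of post-order is the root; it splits in-order into left and right subtrees.
Root rose: left subtree has 0 nodes { }, right has 6 {daisy, sage, ash, poppy, teak, kale}.
  Root ash: left subtree has 2 nodes {daisy, sage}, right has 3 {poppy, teak, kale}.
    Root daisy: left subtree has 0 nodes { }, right has 1 {sage}.
    Root kale: left subtree has 2 nodes {poppy, teak}, right has 0 { }.
      Root teak: left subtree has 1 node {poppy}, right has 0 { }.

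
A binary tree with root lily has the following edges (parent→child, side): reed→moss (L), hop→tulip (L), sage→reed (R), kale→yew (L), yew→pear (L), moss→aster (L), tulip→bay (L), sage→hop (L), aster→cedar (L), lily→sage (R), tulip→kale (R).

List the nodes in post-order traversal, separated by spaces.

Post-order visits the left subtree, then the right subtree, then the node.
At lily: no left child.
At lily: go right to sage.
  At sage: go left to hop.
    At hop: go left to tulip.
      At tulip: go left to bay.
        bay is a leaf — visit bay.
      At tulip: go right to kale.
        At kale: go left to yew.
          At yew: go left to pear.
            pear is a leaf — visit pear.
          At yew: no right child.
          Visit yew.
        At kale: no right child.
        Visit kale.
      Visit tulip.
    At hop: no right child.
    Visit hop.
  At sage: go right to reed.
    At reed: go left to moss.
      At moss: go left to aster.
        At aster: go left to cedar.
          cedar is a leaf — visit cedar.
        At aster: no right child.
        Visit aster.
      At moss: no right child.
      Visit moss.
    At reed: no right child.
    Visit reed.
  Visit sage.
Visit lily.

bay pear yew kale tulip hop cedar aster moss reed sage lily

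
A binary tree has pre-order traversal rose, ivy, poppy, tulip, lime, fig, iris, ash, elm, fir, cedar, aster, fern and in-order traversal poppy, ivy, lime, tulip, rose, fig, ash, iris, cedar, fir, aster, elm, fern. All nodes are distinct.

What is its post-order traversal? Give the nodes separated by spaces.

The first element of pre-order is the root; it splits in-order into left and right subtrees.
Root rose: left subtree has 4 nodes {poppy, ivy, lime, tulip}, right has 8 {fig, ash, iris, cedar, fir, aster, elm, fern}.
  Root ivy: left subtree has 1 node {poppy}, right has 2 {lime, tulip}.
    Root tulip: left subtree has 1 node {lime}, right has 0 { }.
  Root fig: left subtree has 0 nodes { }, right has 7 {ash, iris, cedar, fir, aster, elm, fern}.
    Root iris: left subtree has 1 node {ash}, right has 5 {cedar, fir, aster, elm, fern}.
      Root elm: left subtree has 3 nodes {cedar, fir, aster}, right has 1 {fern}.
        Root fir: left subtree has 1 node {cedar}, right has 1 {aster}.

poppy lime tulip ivy ash cedar aster fir fern elm iris fig rose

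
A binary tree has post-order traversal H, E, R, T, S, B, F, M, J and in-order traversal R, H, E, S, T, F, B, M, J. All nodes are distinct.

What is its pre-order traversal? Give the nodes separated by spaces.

J M F S R E H T B

The last element of post-order is the root; it splits in-order into left and right subtrees.
Root J: left subtree has 8 nodes {R, H, E, S, T, F, B, M}, right has 0 { }.
  Root M: left subtree has 7 nodes {R, H, E, S, T, F, B}, right has 0 { }.
    Root F: left subtree has 5 nodes {R, H, E, S, T}, right has 1 {B}.
      Root S: left subtree has 3 nodes {R, H, E}, right has 1 {T}.
        Root R: left subtree has 0 nodes { }, right has 2 {H, E}.
          Root E: left subtree has 1 node {H}, right has 0 { }.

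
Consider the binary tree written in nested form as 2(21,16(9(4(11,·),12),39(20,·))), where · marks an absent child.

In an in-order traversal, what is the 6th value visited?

In-order visits the left subtree, then the node, then the right subtree.
At 2: go left to 21.
  21 is a leaf — visit 21.
Visit 2.
At 2: go right to 16.
  At 16: go left to 9.
    At 9: go left to 4.
      At 4: go left to 11.
        11 is a leaf — visit 11.
      Visit 4.
      At 4: no right child.
    Visit 9.
    At 9: go right to 12.
      12 is a leaf — visit 12.
  Visit 16.
  At 16: go right to 39.
    At 39: go left to 20.
      20 is a leaf — visit 20.
    Visit 39.
    At 39: no right child.
Full in-order sequence: 21, 2, 11, 4, 9, 12, 16, 20, 39.

12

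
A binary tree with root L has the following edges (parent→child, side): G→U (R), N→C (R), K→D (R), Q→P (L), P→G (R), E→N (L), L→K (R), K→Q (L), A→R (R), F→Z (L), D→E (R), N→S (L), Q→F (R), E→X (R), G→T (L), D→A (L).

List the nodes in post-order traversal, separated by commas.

T, U, G, P, Z, F, Q, R, A, S, C, N, X, E, D, K, L

Post-order visits the left subtree, then the right subtree, then the node.
At L: no left child.
At L: go right to K.
  At K: go left to Q.
    At Q: go left to P.
      At P: no left child.
      At P: go right to G.
        At G: go left to T.
          T is a leaf — visit T.
        At G: go right to U.
          U is a leaf — visit U.
        Visit G.
      Visit P.
    At Q: go right to F.
      At F: go left to Z.
        Z is a leaf — visit Z.
      At F: no right child.
      Visit F.
    Visit Q.
  At K: go right to D.
    At D: go left to A.
      At A: no left child.
      At A: go right to R.
        R is a leaf — visit R.
      Visit A.
    At D: go right to E.
      At E: go left to N.
        At N: go left to S.
          S is a leaf — visit S.
        At N: go right to C.
          C is a leaf — visit C.
        Visit N.
      At E: go right to X.
        X is a leaf — visit X.
      Visit E.
    Visit D.
  Visit K.
Visit L.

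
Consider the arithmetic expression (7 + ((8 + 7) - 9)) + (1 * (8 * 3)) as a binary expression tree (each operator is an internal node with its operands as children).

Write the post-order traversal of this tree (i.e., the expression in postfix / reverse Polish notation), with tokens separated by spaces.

7 8 7 + 9 - + 1 8 3 * * +

Post-order on an expression tree gives postfix notation: for each operator, emit left operand, right operand, then the operator.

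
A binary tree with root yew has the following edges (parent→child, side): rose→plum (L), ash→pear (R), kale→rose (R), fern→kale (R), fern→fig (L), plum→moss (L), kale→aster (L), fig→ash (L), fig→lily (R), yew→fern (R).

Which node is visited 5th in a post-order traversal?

aster

Post-order visits the left subtree, then the right subtree, then the node.
At yew: no left child.
At yew: go right to fern.
  At fern: go left to fig.
    At fig: go left to ash.
      At ash: no left child.
      At ash: go right to pear.
        pear is a leaf — visit pear.
      Visit ash.
    At fig: go right to lily.
      lily is a leaf — visit lily.
    Visit fig.
  At fern: go right to kale.
    At kale: go left to aster.
      aster is a leaf — visit aster.
    At kale: go right to rose.
      At rose: go left to plum.
        At plum: go left to moss.
          moss is a leaf — visit moss.
        At plum: no right child.
        Visit plum.
      At rose: no right child.
      Visit rose.
    Visit kale.
  Visit fern.
Visit yew.
Full post-order sequence: pear, ash, lily, fig, aster, moss, plum, rose, kale, fern, yew.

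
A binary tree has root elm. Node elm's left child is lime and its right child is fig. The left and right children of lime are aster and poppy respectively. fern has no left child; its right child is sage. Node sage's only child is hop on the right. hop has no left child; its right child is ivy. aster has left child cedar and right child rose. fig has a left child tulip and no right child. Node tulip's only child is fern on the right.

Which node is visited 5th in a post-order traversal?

lime

Post-order visits the left subtree, then the right subtree, then the node.
At elm: go left to lime.
  At lime: go left to aster.
    At aster: go left to cedar.
      cedar is a leaf — visit cedar.
    At aster: go right to rose.
      rose is a leaf — visit rose.
    Visit aster.
  At lime: go right to poppy.
    poppy is a leaf — visit poppy.
  Visit lime.
At elm: go right to fig.
  At fig: go left to tulip.
    At tulip: no left child.
    At tulip: go right to fern.
      At fern: no left child.
      At fern: go right to sage.
        At sage: no left child.
        At sage: go right to hop.
          At hop: no left child.
          At hop: go right to ivy.
            ivy is a leaf — visit ivy.
          Visit hop.
        Visit sage.
      Visit fern.
    Visit tulip.
  At fig: no right child.
  Visit fig.
Visit elm.
Full post-order sequence: cedar, rose, aster, poppy, lime, ivy, hop, sage, fern, tulip, fig, elm.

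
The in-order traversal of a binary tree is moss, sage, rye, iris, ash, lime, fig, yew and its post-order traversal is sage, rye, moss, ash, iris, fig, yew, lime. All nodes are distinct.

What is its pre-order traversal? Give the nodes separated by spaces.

The last element of post-order is the root; it splits in-order into left and right subtrees.
Root lime: left subtree has 5 nodes {moss, sage, rye, iris, ash}, right has 2 {fig, yew}.
  Root iris: left subtree has 3 nodes {moss, sage, rye}, right has 1 {ash}.
    Root moss: left subtree has 0 nodes { }, right has 2 {sage, rye}.
      Root rye: left subtree has 1 node {sage}, right has 0 { }.
  Root yew: left subtree has 1 node {fig}, right has 0 { }.

lime iris moss rye sage ash yew fig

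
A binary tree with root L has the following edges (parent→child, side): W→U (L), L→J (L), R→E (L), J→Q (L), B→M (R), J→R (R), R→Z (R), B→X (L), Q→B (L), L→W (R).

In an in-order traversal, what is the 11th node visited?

W

In-order visits the left subtree, then the node, then the right subtree.
At L: go left to J.
  At J: go left to Q.
    At Q: go left to B.
      At B: go left to X.
        X is a leaf — visit X.
      Visit B.
      At B: go right to M.
        M is a leaf — visit M.
    Visit Q.
    At Q: no right child.
  Visit J.
  At J: go right to R.
    At R: go left to E.
      E is a leaf — visit E.
    Visit R.
    At R: go right to Z.
      Z is a leaf — visit Z.
Visit L.
At L: go right to W.
  At W: go left to U.
    U is a leaf — visit U.
  Visit W.
  At W: no right child.
Full in-order sequence: X, B, M, Q, J, E, R, Z, L, U, W.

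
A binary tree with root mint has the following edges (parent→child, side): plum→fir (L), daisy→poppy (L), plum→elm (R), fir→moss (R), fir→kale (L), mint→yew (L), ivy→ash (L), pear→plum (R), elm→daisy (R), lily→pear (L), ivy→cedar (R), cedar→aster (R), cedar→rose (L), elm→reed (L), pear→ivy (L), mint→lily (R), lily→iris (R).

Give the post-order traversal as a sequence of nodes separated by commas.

yew, ash, rose, aster, cedar, ivy, kale, moss, fir, reed, poppy, daisy, elm, plum, pear, iris, lily, mint

Post-order visits the left subtree, then the right subtree, then the node.
At mint: go left to yew.
  yew is a leaf — visit yew.
At mint: go right to lily.
  At lily: go left to pear.
    At pear: go left to ivy.
      At ivy: go left to ash.
        ash is a leaf — visit ash.
      At ivy: go right to cedar.
        At cedar: go left to rose.
          rose is a leaf — visit rose.
        At cedar: go right to aster.
          aster is a leaf — visit aster.
        Visit cedar.
      Visit ivy.
    At pear: go right to plum.
      At plum: go left to fir.
        At fir: go left to kale.
          kale is a leaf — visit kale.
        At fir: go right to moss.
          moss is a leaf — visit moss.
        Visit fir.
      At plum: go right to elm.
        At elm: go left to reed.
          reed is a leaf — visit reed.
        At elm: go right to daisy.
          At daisy: go left to poppy.
            poppy is a leaf — visit poppy.
          At daisy: no right child.
          Visit daisy.
        Visit elm.
      Visit plum.
    Visit pear.
  At lily: go right to iris.
    iris is a leaf — visit iris.
  Visit lily.
Visit mint.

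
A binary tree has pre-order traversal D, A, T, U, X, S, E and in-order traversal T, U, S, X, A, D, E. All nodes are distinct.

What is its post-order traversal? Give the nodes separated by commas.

The first element of pre-order is the root; it splits in-order into left and right subtrees.
Root D: left subtree has 5 nodes {T, U, S, X, A}, right has 1 {E}.
  Root A: left subtree has 4 nodes {T, U, S, X}, right has 0 { }.
    Root T: left subtree has 0 nodes { }, right has 3 {U, S, X}.
      Root U: left subtree has 0 nodes { }, right has 2 {S, X}.
        Root X: left subtree has 1 node {S}, right has 0 { }.

S, X, U, T, A, E, D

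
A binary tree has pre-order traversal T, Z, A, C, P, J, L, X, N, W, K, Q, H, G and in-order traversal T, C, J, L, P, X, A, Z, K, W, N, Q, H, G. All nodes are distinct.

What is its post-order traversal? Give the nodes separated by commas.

The first element of pre-order is the root; it splits in-order into left and right subtrees.
Root T: left subtree has 0 nodes { }, right has 13 {C, J, L, P, X, A, Z, K, W, N, Q, H, G}.
  Root Z: left subtree has 6 nodes {C, J, L, P, X, A}, right has 6 {K, W, N, Q, H, G}.
    Root A: left subtree has 5 nodes {C, J, L, P, X}, right has 0 { }.
      Root C: left subtree has 0 nodes { }, right has 4 {J, L, P, X}.
        Root P: left subtree has 2 nodes {J, L}, right has 1 {X}.
          Root J: left subtree has 0 nodes { }, right has 1 {L}.
    Root N: left subtree has 2 nodes {K, W}, right has 3 {Q, H, G}.
      Root W: left subtree has 1 node {K}, right has 0 { }.
      Root Q: left subtree has 0 nodes { }, right has 2 {H, G}.
        Root H: left subtree has 0 nodes { }, right has 1 {G}.

L, J, X, P, C, A, K, W, G, H, Q, N, Z, T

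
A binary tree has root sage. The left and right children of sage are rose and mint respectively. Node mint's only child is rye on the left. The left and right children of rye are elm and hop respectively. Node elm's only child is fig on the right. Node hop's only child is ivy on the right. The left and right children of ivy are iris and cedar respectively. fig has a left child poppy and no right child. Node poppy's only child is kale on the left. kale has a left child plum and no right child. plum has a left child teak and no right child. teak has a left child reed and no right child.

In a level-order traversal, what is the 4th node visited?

Level-order visits nodes level by level from the root, left to right within each level.
Level 0: sage
Level 1: rose, mint
Level 2: rye
Level 3: elm, hop
Level 4: fig, ivy
Level 5: poppy, iris, cedar
Level 6: kale
Level 7: plum
Level 8: teak
Level 9: reed
Full level-order sequence: sage, rose, mint, rye, elm, hop, fig, ivy, poppy, iris, cedar, kale, plum, teak, reed.

rye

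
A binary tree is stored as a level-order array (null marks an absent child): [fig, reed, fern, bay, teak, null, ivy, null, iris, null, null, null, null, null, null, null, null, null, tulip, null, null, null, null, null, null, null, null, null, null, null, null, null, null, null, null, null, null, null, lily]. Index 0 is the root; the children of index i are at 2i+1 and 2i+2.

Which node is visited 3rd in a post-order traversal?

iris

Post-order visits the left subtree, then the right subtree, then the node.
At fig: go left to reed.
  At reed: go left to bay.
    At bay: no left child.
    At bay: go right to iris.
      At iris: no left child.
      At iris: go right to tulip.
        At tulip: no left child.
        At tulip: go right to lily.
          lily is a leaf — visit lily.
        Visit tulip.
      Visit iris.
    Visit bay.
  At reed: go right to teak.
    teak is a leaf — visit teak.
  Visit reed.
At fig: go right to fern.
  At fern: no left child.
  At fern: go right to ivy.
    ivy is a leaf — visit ivy.
  Visit fern.
Visit fig.
Full post-order sequence: lily, tulip, iris, bay, teak, reed, ivy, fern, fig.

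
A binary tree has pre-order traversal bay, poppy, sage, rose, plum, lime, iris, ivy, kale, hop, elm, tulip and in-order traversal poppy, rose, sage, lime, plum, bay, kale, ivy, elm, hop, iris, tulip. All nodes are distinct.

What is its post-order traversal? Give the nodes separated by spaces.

The first element of pre-order is the root; it splits in-order into left and right subtrees.
Root bay: left subtree has 5 nodes {poppy, rose, sage, lime, plum}, right has 6 {kale, ivy, elm, hop, iris, tulip}.
  Root poppy: left subtree has 0 nodes { }, right has 4 {rose, sage, lime, plum}.
    Root sage: left subtree has 1 node {rose}, right has 2 {lime, plum}.
      Root plum: left subtree has 1 node {lime}, right has 0 { }.
  Root iris: left subtree has 4 nodes {kale, ivy, elm, hop}, right has 1 {tulip}.
    Root ivy: left subtree has 1 node {kale}, right has 2 {elm, hop}.
      Root hop: left subtree has 1 node {elm}, right has 0 { }.

rose lime plum sage poppy kale elm hop ivy tulip iris bay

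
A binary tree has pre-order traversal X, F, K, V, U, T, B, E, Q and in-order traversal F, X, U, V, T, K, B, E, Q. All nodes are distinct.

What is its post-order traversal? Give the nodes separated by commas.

The first element of pre-order is the root; it splits in-order into left and right subtrees.
Root X: left subtree has 1 node {F}, right has 7 {U, V, T, K, B, E, Q}.
  Root K: left subtree has 3 nodes {U, V, T}, right has 3 {B, E, Q}.
    Root V: left subtree has 1 node {U}, right has 1 {T}.
    Root B: left subtree has 0 nodes { }, right has 2 {E, Q}.
      Root E: left subtree has 0 nodes { }, right has 1 {Q}.

F, U, T, V, Q, E, B, K, X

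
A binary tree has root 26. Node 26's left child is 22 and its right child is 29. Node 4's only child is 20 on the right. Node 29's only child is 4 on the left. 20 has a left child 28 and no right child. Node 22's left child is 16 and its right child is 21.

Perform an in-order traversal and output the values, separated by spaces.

In-order visits the left subtree, then the node, then the right subtree.
At 26: go left to 22.
  At 22: go left to 16.
    16 is a leaf — visit 16.
  Visit 22.
  At 22: go right to 21.
    21 is a leaf — visit 21.
Visit 26.
At 26: go right to 29.
  At 29: go left to 4.
    At 4: no left child.
    Visit 4.
    At 4: go right to 20.
      At 20: go left to 28.
        28 is a leaf — visit 28.
      Visit 20.
      At 20: no right child.
  Visit 29.
  At 29: no right child.

16 22 21 26 4 28 20 29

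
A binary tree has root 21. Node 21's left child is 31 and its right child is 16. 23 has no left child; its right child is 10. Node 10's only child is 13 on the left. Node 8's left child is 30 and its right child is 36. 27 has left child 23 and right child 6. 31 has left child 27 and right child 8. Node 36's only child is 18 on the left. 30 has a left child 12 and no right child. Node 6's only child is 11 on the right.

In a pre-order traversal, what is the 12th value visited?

36

Pre-order visits the node, then its left subtree, then its right subtree.
Visit 21.
At 21: go left to 31.
  Visit 31.
  At 31: go left to 27.
    Visit 27.
    At 27: go left to 23.
      Visit 23.
      At 23: no left child.
      At 23: go right to 10.
        Visit 10.
        At 10: go left to 13.
          13 is a leaf — visit 13.
        At 10: no right child.
    At 27: go right to 6.
      Visit 6.
      At 6: no left child.
      At 6: go right to 11.
        11 is a leaf — visit 11.
  At 31: go right to 8.
    Visit 8.
    At 8: go left to 30.
      Visit 30.
      At 30: go left to 12.
        12 is a leaf — visit 12.
      At 30: no right child.
    At 8: go right to 36.
      Visit 36.
      At 36: go left to 18.
        18 is a leaf — visit 18.
      At 36: no right child.
At 21: go right to 16.
  16 is a leaf — visit 16.
Full pre-order sequence: 21, 31, 27, 23, 10, 13, 6, 11, 8, 30, 12, 36, 18, 16.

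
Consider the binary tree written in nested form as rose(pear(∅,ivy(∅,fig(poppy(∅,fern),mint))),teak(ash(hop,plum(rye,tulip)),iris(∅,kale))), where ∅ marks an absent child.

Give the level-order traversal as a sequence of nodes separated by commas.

Level-order visits nodes level by level from the root, left to right within each level.
Level 0: rose
Level 1: pear, teak
Level 2: ivy, ash, iris
Level 3: fig, hop, plum, kale
Level 4: poppy, mint, rye, tulip
Level 5: fern

rose, pear, teak, ivy, ash, iris, fig, hop, plum, kale, poppy, mint, rye, tulip, fern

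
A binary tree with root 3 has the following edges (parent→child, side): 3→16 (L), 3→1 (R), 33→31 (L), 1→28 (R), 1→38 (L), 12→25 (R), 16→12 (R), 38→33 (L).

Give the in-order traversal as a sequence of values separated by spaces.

16 12 25 3 31 33 38 1 28

In-order visits the left subtree, then the node, then the right subtree.
At 3: go left to 16.
  At 16: no left child.
  Visit 16.
  At 16: go right to 12.
    At 12: no left child.
    Visit 12.
    At 12: go right to 25.
      25 is a leaf — visit 25.
Visit 3.
At 3: go right to 1.
  At 1: go left to 38.
    At 38: go left to 33.
      At 33: go left to 31.
        31 is a leaf — visit 31.
      Visit 33.
      At 33: no right child.
    Visit 38.
    At 38: no right child.
  Visit 1.
  At 1: go right to 28.
    28 is a leaf — visit 28.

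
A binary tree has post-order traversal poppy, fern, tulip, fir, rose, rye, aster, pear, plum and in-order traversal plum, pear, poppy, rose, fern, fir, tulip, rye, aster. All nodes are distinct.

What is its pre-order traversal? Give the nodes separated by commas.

The last element of post-order is the root; it splits in-order into left and right subtrees.
Root plum: left subtree has 0 nodes { }, right has 8 {pear, poppy, rose, fern, fir, tulip, rye, aster}.
  Root pear: left subtree has 0 nodes { }, right has 7 {poppy, rose, fern, fir, tulip, rye, aster}.
    Root aster: left subtree has 6 nodes {poppy, rose, fern, fir, tulip, rye}, right has 0 { }.
      Root rye: left subtree has 5 nodes {poppy, rose, fern, fir, tulip}, right has 0 { }.
        Root rose: left subtree has 1 node {poppy}, right has 3 {fern, fir, tulip}.
          Root fir: left subtree has 1 node {fern}, right has 1 {tulip}.

plum, pear, aster, rye, rose, poppy, fir, fern, tulip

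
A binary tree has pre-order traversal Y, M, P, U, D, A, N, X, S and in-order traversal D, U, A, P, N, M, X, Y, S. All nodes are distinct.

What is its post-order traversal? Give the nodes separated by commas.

The first element of pre-order is the root; it splits in-order into left and right subtrees.
Root Y: left subtree has 7 nodes {D, U, A, P, N, M, X}, right has 1 {S}.
  Root M: left subtree has 5 nodes {D, U, A, P, N}, right has 1 {X}.
    Root P: left subtree has 3 nodes {D, U, A}, right has 1 {N}.
      Root U: left subtree has 1 node {D}, right has 1 {A}.

D, A, U, N, P, X, M, S, Y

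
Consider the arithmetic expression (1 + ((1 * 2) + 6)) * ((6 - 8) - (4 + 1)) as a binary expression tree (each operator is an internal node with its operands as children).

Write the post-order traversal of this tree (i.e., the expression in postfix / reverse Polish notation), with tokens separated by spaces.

Post-order on an expression tree gives postfix notation: for each operator, emit left operand, right operand, then the operator.

1 1 2 * 6 + + 6 8 - 4 1 + - *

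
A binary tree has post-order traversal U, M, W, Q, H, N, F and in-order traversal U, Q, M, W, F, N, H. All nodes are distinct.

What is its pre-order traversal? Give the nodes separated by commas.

The last element of post-order is the root; it splits in-order into left and right subtrees.
Root F: left subtree has 4 nodes {U, Q, M, W}, right has 2 {N, H}.
  Root Q: left subtree has 1 node {U}, right has 2 {M, W}.
    Root W: left subtree has 1 node {M}, right has 0 { }.
  Root N: left subtree has 0 nodes { }, right has 1 {H}.

F, Q, U, W, M, N, H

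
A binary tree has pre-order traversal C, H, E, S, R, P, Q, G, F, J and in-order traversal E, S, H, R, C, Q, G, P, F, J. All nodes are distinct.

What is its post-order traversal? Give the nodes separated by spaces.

The first element of pre-order is the root; it splits in-order into left and right subtrees.
Root C: left subtree has 4 nodes {E, S, H, R}, right has 5 {Q, G, P, F, J}.
  Root H: left subtree has 2 nodes {E, S}, right has 1 {R}.
    Root E: left subtree has 0 nodes { }, right has 1 {S}.
  Root P: left subtree has 2 nodes {Q, G}, right has 2 {F, J}.
    Root Q: left subtree has 0 nodes { }, right has 1 {G}.
    Root F: left subtree has 0 nodes { }, right has 1 {J}.

S E R H G Q J F P C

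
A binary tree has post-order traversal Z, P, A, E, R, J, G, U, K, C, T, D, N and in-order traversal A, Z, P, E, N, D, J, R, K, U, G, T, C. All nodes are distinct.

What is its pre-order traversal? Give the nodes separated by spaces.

The last element of post-order is the root; it splits in-order into left and right subtrees.
Root N: left subtree has 4 nodes {A, Z, P, E}, right has 8 {D, J, R, K, U, G, T, C}.
  Root E: left subtree has 3 nodes {A, Z, P}, right has 0 { }.
    Root A: left subtree has 0 nodes { }, right has 2 {Z, P}.
      Root P: left subtree has 1 node {Z}, right has 0 { }.
  Root D: left subtree has 0 nodes { }, right has 7 {J, R, K, U, G, T, C}.
    Root T: left subtree has 5 nodes {J, R, K, U, G}, right has 1 {C}.
      Root K: left subtree has 2 nodes {J, R}, right has 2 {U, G}.
        Root J: left subtree has 0 nodes { }, right has 1 {R}.
        Root U: left subtree has 0 nodes { }, right has 1 {G}.

N E A P Z D T K J R U G C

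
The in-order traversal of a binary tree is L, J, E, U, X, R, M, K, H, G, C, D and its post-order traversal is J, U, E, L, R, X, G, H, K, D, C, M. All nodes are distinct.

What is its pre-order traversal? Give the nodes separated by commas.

The last element of post-order is the root; it splits in-order into left and right subtrees.
Root M: left subtree has 6 nodes {L, J, E, U, X, R}, right has 5 {K, H, G, C, D}.
  Root X: left subtree has 4 nodes {L, J, E, U}, right has 1 {R}.
    Root L: left subtree has 0 nodes { }, right has 3 {J, E, U}.
      Root E: left subtree has 1 node {J}, right has 1 {U}.
  Root C: left subtree has 3 nodes {K, H, G}, right has 1 {D}.
    Root K: left subtree has 0 nodes { }, right has 2 {H, G}.
      Root H: left subtree has 0 nodes { }, right has 1 {G}.

M, X, L, E, J, U, R, C, K, H, G, D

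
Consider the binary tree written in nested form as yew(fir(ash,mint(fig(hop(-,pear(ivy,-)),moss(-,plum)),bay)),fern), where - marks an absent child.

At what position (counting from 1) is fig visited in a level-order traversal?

6

Level-order visits nodes level by level from the root, left to right within each level.
Level 0: yew
Level 1: fir, fern
Level 2: ash, mint
Level 3: fig, bay
Level 4: hop, moss
Level 5: pear, plum
Level 6: ivy
Full level-order sequence: yew, fir, fern, ash, mint, fig, bay, hop, moss, pear, plum, ivy.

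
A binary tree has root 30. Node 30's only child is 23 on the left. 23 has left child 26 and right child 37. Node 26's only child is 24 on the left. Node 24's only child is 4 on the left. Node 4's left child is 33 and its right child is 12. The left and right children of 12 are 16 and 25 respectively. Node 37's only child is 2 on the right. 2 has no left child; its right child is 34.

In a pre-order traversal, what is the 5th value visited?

4

Pre-order visits the node, then its left subtree, then its right subtree.
Visit 30.
At 30: go left to 23.
  Visit 23.
  At 23: go left to 26.
    Visit 26.
    At 26: go left to 24.
      Visit 24.
      At 24: go left to 4.
        Visit 4.
        At 4: go left to 33.
          33 is a leaf — visit 33.
        At 4: go right to 12.
          Visit 12.
          At 12: go left to 16.
            16 is a leaf — visit 16.
          At 12: go right to 25.
            25 is a leaf — visit 25.
      At 24: no right child.
    At 26: no right child.
  At 23: go right to 37.
    Visit 37.
    At 37: no left child.
    At 37: go right to 2.
      Visit 2.
      At 2: no left child.
      At 2: go right to 34.
        34 is a leaf — visit 34.
At 30: no right child.
Full pre-order sequence: 30, 23, 26, 24, 4, 33, 12, 16, 25, 37, 2, 34.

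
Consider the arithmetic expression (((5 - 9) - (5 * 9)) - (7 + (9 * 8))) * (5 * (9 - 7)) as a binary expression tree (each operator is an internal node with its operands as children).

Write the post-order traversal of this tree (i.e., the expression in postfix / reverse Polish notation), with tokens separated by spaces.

Post-order on an expression tree gives postfix notation: for each operator, emit left operand, right operand, then the operator.

5 9 - 5 9 * - 7 9 8 * + - 5 9 7 - * *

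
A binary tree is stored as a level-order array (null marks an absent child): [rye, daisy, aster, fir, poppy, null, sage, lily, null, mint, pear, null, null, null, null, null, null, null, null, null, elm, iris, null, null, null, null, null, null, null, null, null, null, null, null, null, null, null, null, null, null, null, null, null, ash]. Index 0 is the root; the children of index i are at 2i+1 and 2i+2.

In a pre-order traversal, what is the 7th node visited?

elm

Pre-order visits the node, then its left subtree, then its right subtree.
Visit rye.
At rye: go left to daisy.
  Visit daisy.
  At daisy: go left to fir.
    Visit fir.
    At fir: go left to lily.
      lily is a leaf — visit lily.
    At fir: no right child.
  At daisy: go right to poppy.
    Visit poppy.
    At poppy: go left to mint.
      Visit mint.
      At mint: no left child.
      At mint: go right to elm.
        elm is a leaf — visit elm.
    At poppy: go right to pear.
      Visit pear.
      At pear: go left to iris.
        Visit iris.
        At iris: go left to ash.
          ash is a leaf — visit ash.
        At iris: no right child.
      At pear: no right child.
At rye: go right to aster.
  Visit aster.
  At aster: no left child.
  At aster: go right to sage.
    sage is a leaf — visit sage.
Full pre-order sequence: rye, daisy, fir, lily, poppy, mint, elm, pear, iris, ash, aster, sage.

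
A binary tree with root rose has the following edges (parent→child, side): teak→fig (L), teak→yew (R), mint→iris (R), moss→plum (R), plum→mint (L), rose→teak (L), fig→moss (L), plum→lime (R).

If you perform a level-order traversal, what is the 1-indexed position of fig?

3

Level-order visits nodes level by level from the root, left to right within each level.
Level 0: rose
Level 1: teak
Level 2: fig, yew
Level 3: moss
Level 4: plum
Level 5: mint, lime
Level 6: iris
Full level-order sequence: rose, teak, fig, yew, moss, plum, mint, lime, iris.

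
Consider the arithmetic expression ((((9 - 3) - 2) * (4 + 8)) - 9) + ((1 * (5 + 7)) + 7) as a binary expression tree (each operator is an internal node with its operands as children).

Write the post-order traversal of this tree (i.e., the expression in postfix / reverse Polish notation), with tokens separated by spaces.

Post-order on an expression tree gives postfix notation: for each operator, emit left operand, right operand, then the operator.

9 3 - 2 - 4 8 + * 9 - 1 5 7 + * 7 + +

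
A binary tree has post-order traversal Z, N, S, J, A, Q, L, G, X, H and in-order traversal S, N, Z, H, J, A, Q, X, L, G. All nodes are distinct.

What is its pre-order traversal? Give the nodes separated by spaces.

H S N Z X Q A J G L

The last element of post-order is the root; it splits in-order into left and right subtrees.
Root H: left subtree has 3 nodes {S, N, Z}, right has 6 {J, A, Q, X, L, G}.
  Root S: left subtree has 0 nodes { }, right has 2 {N, Z}.
    Root N: left subtree has 0 nodes { }, right has 1 {Z}.
  Root X: left subtree has 3 nodes {J, A, Q}, right has 2 {L, G}.
    Root Q: left subtree has 2 nodes {J, A}, right has 0 { }.
      Root A: left subtree has 1 node {J}, right has 0 { }.
    Root G: left subtree has 1 node {L}, right has 0 { }.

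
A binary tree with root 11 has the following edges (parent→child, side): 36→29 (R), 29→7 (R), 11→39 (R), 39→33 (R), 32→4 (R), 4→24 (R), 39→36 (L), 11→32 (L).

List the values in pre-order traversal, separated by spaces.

11 32 4 24 39 36 29 7 33

Pre-order visits the node, then its left subtree, then its right subtree.
Visit 11.
At 11: go left to 32.
  Visit 32.
  At 32: no left child.
  At 32: go right to 4.
    Visit 4.
    At 4: no left child.
    At 4: go right to 24.
      24 is a leaf — visit 24.
At 11: go right to 39.
  Visit 39.
  At 39: go left to 36.
    Visit 36.
    At 36: no left child.
    At 36: go right to 29.
      Visit 29.
      At 29: no left child.
      At 29: go right to 7.
        7 is a leaf — visit 7.
  At 39: go right to 33.
    33 is a leaf — visit 33.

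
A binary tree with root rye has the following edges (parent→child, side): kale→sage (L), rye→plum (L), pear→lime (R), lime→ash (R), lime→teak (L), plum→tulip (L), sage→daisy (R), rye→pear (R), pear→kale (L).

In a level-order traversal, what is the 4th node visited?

Level-order visits nodes level by level from the root, left to right within each level.
Level 0: rye
Level 1: plum, pear
Level 2: tulip, kale, lime
Level 3: sage, teak, ash
Level 4: daisy
Full level-order sequence: rye, plum, pear, tulip, kale, lime, sage, teak, ash, daisy.

tulip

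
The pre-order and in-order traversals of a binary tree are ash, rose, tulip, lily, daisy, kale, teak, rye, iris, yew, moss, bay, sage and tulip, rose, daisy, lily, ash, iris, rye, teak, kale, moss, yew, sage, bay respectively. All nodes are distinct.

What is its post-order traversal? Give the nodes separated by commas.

The first element of pre-order is the root; it splits in-order into left and right subtrees.
Root ash: left subtree has 4 nodes {tulip, rose, daisy, lily}, right has 8 {iris, rye, teak, kale, moss, yew, sage, bay}.
  Root rose: left subtree has 1 node {tulip}, right has 2 {daisy, lily}.
    Root lily: left subtree has 1 node {daisy}, right has 0 { }.
  Root kale: left subtree has 3 nodes {iris, rye, teak}, right has 4 {moss, yew, sage, bay}.
    Root teak: left subtree has 2 nodes {iris, rye}, right has 0 { }.
      Root rye: left subtree has 1 node {iris}, right has 0 { }.
    Root yew: left subtree has 1 node {moss}, right has 2 {sage, bay}.
      Root bay: left subtree has 1 node {sage}, right has 0 { }.

tulip, daisy, lily, rose, iris, rye, teak, moss, sage, bay, yew, kale, ash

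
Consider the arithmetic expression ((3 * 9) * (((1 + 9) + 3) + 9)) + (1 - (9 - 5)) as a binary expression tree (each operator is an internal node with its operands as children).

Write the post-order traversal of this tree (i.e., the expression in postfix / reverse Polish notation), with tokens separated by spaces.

3 9 * 1 9 + 3 + 9 + * 1 9 5 - - +

Post-order on an expression tree gives postfix notation: for each operator, emit left operand, right operand, then the operator.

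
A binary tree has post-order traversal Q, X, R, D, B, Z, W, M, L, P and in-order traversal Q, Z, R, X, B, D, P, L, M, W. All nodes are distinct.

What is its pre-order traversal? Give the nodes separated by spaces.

The last element of post-order is the root; it splits in-order into left and right subtrees.
Root P: left subtree has 6 nodes {Q, Z, R, X, B, D}, right has 3 {L, M, W}.
  Root Z: left subtree has 1 node {Q}, right has 4 {R, X, B, D}.
    Root B: left subtree has 2 nodes {R, X}, right has 1 {D}.
      Root R: left subtree has 0 nodes { }, right has 1 {X}.
  Root L: left subtree has 0 nodes { }, right has 2 {M, W}.
    Root M: left subtree has 0 nodes { }, right has 1 {W}.

P Z Q B R X D L M W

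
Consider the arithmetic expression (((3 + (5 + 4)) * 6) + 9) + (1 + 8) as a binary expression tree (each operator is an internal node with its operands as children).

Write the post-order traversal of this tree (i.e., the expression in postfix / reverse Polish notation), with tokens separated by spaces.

3 5 4 + + 6 * 9 + 1 8 + +

Post-order on an expression tree gives postfix notation: for each operator, emit left operand, right operand, then the operator.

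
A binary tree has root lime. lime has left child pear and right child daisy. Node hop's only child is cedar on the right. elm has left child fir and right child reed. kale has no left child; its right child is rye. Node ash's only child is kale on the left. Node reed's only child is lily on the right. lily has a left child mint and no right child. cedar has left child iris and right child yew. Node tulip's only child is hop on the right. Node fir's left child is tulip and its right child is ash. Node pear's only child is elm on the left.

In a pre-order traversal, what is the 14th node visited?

lily

Pre-order visits the node, then its left subtree, then its right subtree.
Visit lime.
At lime: go left to pear.
  Visit pear.
  At pear: go left to elm.
    Visit elm.
    At elm: go left to fir.
      Visit fir.
      At fir: go left to tulip.
        Visit tulip.
        At tulip: no left child.
        At tulip: go right to hop.
          Visit hop.
          At hop: no left child.
          At hop: go right to cedar.
            Visit cedar.
            At cedar: go left to iris.
              iris is a leaf — visit iris.
            At cedar: go right to yew.
              yew is a leaf — visit yew.
      At fir: go right to ash.
        Visit ash.
        At ash: go left to kale.
          Visit kale.
          At kale: no left child.
          At kale: go right to rye.
            rye is a leaf — visit rye.
        At ash: no right child.
    At elm: go right to reed.
      Visit reed.
      At reed: no left child.
      At reed: go right to lily.
        Visit lily.
        At lily: go left to mint.
          mint is a leaf — visit mint.
        At lily: no right child.
  At pear: no right child.
At lime: go right to daisy.
  daisy is a leaf — visit daisy.
Full pre-order sequence: lime, pear, elm, fir, tulip, hop, cedar, iris, yew, ash, kale, rye, reed, lily, mint, daisy.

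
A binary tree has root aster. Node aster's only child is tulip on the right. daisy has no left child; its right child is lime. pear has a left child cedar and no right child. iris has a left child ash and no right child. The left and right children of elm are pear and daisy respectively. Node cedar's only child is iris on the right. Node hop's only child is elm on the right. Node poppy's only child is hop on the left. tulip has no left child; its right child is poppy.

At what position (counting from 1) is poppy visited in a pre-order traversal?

Pre-order visits the node, then its left subtree, then its right subtree.
Visit aster.
At aster: no left child.
At aster: go right to tulip.
  Visit tulip.
  At tulip: no left child.
  At tulip: go right to poppy.
    Visit poppy.
    At poppy: go left to hop.
      Visit hop.
      At hop: no left child.
      At hop: go right to elm.
        Visit elm.
        At elm: go left to pear.
          Visit pear.
          At pear: go left to cedar.
            Visit cedar.
            At cedar: no left child.
            At cedar: go right to iris.
              Visit iris.
              At iris: go left to ash.
                ash is a leaf — visit ash.
              At iris: no right child.
          At pear: no right child.
        At elm: go right to daisy.
          Visit daisy.
          At daisy: no left child.
          At daisy: go right to lime.
            lime is a leaf — visit lime.
    At poppy: no right child.
Full pre-order sequence: aster, tulip, poppy, hop, elm, pear, cedar, iris, ash, daisy, lime.

3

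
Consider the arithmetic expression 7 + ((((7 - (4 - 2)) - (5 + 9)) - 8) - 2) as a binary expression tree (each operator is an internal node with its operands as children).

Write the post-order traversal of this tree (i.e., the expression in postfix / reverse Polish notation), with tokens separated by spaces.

Post-order on an expression tree gives postfix notation: for each operator, emit left operand, right operand, then the operator.

7 7 4 2 - - 5 9 + - 8 - 2 - +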